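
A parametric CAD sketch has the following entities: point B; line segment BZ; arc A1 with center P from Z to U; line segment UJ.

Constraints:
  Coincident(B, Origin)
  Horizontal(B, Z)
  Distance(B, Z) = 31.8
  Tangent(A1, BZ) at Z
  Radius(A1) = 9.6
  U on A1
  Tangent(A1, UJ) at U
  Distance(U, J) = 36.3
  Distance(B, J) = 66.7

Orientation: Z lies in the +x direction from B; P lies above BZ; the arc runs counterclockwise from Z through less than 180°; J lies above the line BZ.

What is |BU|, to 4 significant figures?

41.36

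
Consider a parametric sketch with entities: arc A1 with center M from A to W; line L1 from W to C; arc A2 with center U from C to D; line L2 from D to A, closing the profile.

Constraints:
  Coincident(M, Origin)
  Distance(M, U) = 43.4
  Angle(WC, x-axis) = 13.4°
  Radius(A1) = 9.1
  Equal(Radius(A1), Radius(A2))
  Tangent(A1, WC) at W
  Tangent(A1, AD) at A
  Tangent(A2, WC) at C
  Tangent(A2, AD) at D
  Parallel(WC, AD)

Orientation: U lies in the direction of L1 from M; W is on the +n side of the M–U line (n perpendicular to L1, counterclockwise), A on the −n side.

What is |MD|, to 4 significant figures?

44.34

The slot axis is L1's direction at 13.4°, so u = (cos 13.4°, sin 13.4°) = (0.9728, 0.2317) and n = (−sin 13.4°, cos 13.4°) = (-0.2317, 0.9728). M is at the origin and U lies 43.4 along u from M, so U = 43.4·u = (42.22, 10.06). Tangency of A1 to both parallel lines with radius 9.1 puts W and A at M ± 9.1·n: W = (-2.109, 8.852), A = (2.109, -8.852). Equal radii place C and D the same way about U: C = U + 9.1·n = (40.11, 18.91), D = U − 9.1·n = (44.33, 1.206). Then |MD| = |D − M| = 44.34.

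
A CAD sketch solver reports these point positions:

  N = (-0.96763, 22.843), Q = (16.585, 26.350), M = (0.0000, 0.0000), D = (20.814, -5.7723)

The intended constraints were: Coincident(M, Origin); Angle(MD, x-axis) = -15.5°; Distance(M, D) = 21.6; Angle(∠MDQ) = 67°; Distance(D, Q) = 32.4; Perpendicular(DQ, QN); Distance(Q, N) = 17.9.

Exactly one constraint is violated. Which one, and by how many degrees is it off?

Perpendicular(DQ, QN) — off by 3.80°.

M = (0.00, 0.00) ✓; MD at -15.50° ✓; |MD| = 21.60 ✓; ∠MDQ = 67.00° ✓; |DQ| = 32.40 ✓; ∠(DQ, QN) = 93.80° ✗; |QN| = 17.90 ✓.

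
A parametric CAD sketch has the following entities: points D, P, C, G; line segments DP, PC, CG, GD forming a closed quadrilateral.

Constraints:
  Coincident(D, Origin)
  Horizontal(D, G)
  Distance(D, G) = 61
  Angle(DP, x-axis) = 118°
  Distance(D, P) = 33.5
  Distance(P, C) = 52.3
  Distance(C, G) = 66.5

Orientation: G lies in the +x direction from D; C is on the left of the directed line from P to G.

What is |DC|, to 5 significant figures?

64.407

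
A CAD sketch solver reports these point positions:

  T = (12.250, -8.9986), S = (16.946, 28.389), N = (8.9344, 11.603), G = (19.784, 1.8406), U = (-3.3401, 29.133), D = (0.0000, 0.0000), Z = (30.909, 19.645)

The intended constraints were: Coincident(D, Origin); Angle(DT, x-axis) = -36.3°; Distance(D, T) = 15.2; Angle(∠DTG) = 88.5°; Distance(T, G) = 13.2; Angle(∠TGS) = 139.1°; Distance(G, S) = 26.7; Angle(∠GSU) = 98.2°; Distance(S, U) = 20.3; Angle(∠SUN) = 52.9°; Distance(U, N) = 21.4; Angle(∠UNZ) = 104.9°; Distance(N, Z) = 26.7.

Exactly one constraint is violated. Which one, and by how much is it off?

Distance(N, Z) = 26.7 — off by 3.30.

D = (0.00, 0.00) ✓; DT at -36.30° ✓; |DT| = 15.20 ✓; ∠DTG = 88.50° ✓; |TG| = 13.20 ✓; ∠TGS = 139.1° ✓; |GS| = 26.70 ✓; ∠GSU = 98.20° ✓; |SU| = 20.30 ✓; ∠SUN = 52.90° ✓; |UN| = 21.40 ✓; ∠UNZ = 104.9° ✓; |NZ| = 23.40 ✗.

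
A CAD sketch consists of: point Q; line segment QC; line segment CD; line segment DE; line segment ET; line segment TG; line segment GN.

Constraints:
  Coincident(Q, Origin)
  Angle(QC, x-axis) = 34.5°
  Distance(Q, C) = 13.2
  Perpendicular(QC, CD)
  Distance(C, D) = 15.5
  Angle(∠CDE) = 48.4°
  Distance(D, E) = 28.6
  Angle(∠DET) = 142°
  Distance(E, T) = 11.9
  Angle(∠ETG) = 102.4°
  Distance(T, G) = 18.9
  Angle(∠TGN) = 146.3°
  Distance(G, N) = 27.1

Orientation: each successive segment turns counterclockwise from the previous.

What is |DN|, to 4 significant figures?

38.76

Q is at the origin; QC runs at 34.5° with length 13.2, so C = (10.88, 7.477). QC ⟂ CD, so CD runs at 124.5°; with |CD| = 15.5, D = (2.099, 20.25). ∠CDE = 48.4° gives DE at -103.9° from the x-axis; with |DE| = 28.6, E = (-4.771, -7.512). ∠DET = 142.0° gives ET at -65.90° from the x-axis; with |ET| = 11.9, T = (0.08778, -18.37). ∠ETG = 102.4° gives TG at 11.70° from the x-axis; with |TG| = 18.9, G = (18.60, -14.54). ∠TGN = 146.3° gives GN at 45.40° from the x-axis; with |GN| = 27.1, N = (37.62, 4.754). Then |DN| = |N − D| = 38.76.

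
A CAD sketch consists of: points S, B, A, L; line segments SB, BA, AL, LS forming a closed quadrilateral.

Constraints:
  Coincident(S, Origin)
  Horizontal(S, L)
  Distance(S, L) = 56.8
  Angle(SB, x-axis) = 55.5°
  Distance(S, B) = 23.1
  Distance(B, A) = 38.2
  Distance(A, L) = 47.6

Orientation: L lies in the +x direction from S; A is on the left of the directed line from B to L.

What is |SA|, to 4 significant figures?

60.94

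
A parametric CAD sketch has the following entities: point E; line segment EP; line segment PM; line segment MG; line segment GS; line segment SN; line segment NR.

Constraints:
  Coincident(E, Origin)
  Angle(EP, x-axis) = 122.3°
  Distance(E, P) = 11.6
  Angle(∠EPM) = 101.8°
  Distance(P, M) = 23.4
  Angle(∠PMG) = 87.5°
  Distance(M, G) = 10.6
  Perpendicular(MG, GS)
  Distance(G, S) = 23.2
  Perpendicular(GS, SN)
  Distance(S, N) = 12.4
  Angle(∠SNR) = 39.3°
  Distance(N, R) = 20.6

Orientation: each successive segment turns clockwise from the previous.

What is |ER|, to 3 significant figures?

15.2

E is at the origin; EP runs at 122.3° with length 11.6, so P = (-6.20, 9.81). ∠EPM = 101.8° gives PM at 44.1° from the x-axis; with |PM| = 23.4, M = (10.6, 26.1). ∠PMG = 87.5° gives MG at -48.4° from the x-axis; with |MG| = 10.6, G = (17.6, 18.2). The perpendicularity gives GS at right angles to MG, so GS runs at -138°; with |GS| = 23.2, S = (0.294, 2.76). The perpendicularity gives SN at right angles to GS, so SN runs at 132°; with |SN| = 12.4, N = (-7.94, 12.0). ∠SNR = 39.3° gives NR at -9.10° from the x-axis; with |NR| = 20.6, R = (12.4, 8.77). Then |ER| = |R − E| = 15.2.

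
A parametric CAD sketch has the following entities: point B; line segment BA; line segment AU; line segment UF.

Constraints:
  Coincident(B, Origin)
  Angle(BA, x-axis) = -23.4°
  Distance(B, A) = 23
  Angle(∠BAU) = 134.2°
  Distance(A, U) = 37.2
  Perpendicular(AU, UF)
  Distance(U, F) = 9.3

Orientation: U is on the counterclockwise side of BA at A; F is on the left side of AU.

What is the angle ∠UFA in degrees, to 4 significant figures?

75.96°

B is at the origin; BA runs at -23.4° with length 23.0, so A = 23.0·(cos -23.4°, sin -23.4°) = (21.11, -9.134). ∠BAU = 134.2°, so AU runs at -23.4° + (180° − 134.2°) = 22.40° from the x-axis; with |AU| = 37.2, U = A + 37.2·(cos 22.40°, sin 22.40°) = (55.50, 5.041). AU is perpendicular to UF; with |UF| = 9.3 on the left of AU, F = U + 9.3·(-0.3811, 0.9245) = (51.96, 13.64). Then cos ∠UFA = FU·FA / (|FU||FA|), giving 75.96°.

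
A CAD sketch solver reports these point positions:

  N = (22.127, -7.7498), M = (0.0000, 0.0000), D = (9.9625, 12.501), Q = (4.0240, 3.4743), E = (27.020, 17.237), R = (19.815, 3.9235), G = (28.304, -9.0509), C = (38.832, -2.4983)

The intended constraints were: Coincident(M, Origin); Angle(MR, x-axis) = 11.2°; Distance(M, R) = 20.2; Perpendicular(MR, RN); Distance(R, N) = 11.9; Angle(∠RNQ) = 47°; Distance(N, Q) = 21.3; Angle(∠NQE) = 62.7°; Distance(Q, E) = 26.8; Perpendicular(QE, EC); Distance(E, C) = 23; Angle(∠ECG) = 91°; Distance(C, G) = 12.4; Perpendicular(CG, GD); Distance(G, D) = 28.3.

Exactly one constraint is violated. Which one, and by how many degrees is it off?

Perpendicular(CG, GD) — off by 8.50°.

M = (0.00, 0.00) ✓; MR at 11.20° ✓; |MR| = 20.20 ✓; ∠(MR, RN) = 90.00° ✓; |RN| = 11.90 ✓; ∠RNQ = 47.00° ✓; |NQ| = 21.30 ✓; ∠NQE = 62.70° ✓; |QE| = 26.80 ✓; ∠(QE, EC) = 90.00° ✓; |EC| = 23.00 ✓; ∠ECG = 91.00° ✓; |CG| = 12.40 ✓; ∠(CG, GD) = 81.50° ✗; |GD| = 28.30 ✓.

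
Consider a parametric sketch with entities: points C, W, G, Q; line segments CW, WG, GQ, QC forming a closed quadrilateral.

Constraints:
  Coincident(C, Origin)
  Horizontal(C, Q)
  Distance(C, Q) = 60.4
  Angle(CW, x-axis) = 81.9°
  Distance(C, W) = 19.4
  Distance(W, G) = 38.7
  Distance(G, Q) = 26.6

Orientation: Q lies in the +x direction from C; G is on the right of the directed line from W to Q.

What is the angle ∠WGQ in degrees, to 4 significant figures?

136.3°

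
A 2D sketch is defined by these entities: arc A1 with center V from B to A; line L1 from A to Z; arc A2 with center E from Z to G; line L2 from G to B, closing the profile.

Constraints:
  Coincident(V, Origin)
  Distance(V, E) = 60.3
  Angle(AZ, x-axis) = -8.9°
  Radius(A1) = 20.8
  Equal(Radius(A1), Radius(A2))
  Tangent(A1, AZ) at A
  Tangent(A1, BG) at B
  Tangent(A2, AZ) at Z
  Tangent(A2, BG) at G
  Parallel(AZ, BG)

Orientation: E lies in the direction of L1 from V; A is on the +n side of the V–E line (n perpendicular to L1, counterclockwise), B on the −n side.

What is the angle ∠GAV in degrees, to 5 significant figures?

55.399°

Tangency of A1 to both parallel lines with radius 20.8 puts A and B at V ± 20.8·n: A = (3.2180, 20.550), B = (-3.2180, -20.550). Equal radii place Z and G the same way about E: Z = E + 20.8·n = (62.792, 11.221), G = E − 20.8·n = (56.356, -29.879). Then cos ∠GAV = AG·AV / (|AG||AV|), giving 55.399°.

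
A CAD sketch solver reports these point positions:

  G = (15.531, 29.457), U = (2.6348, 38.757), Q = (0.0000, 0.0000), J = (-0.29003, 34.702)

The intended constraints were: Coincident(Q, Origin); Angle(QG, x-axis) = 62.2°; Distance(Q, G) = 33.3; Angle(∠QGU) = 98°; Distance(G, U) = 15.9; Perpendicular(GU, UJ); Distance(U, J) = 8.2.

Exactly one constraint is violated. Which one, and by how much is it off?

Distance(U, J) = 8.2 — off by 3.20.

Q = (0.00, 0.00) ✓; QG at 62.20° ✓; |QG| = 33.30 ✓; ∠QGU = 98.00° ✓; |GU| = 15.90 ✓; ∠(GU, UJ) = 89.99° ✓; |UJ| = 5.000 ✗.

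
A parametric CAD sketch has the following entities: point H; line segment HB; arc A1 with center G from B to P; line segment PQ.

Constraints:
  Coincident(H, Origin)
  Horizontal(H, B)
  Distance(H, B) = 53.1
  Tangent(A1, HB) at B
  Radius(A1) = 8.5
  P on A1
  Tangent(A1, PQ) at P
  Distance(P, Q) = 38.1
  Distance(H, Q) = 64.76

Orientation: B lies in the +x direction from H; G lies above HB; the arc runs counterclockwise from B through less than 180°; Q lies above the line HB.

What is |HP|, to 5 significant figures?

62.005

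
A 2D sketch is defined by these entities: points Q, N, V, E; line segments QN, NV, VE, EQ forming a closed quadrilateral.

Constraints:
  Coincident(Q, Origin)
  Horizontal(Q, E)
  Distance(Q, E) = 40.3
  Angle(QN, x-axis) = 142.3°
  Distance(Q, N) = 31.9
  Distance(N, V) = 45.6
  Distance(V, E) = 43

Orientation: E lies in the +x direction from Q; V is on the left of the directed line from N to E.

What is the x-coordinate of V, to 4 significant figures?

17.17

Checks: |NV| = 45.60 ✓; |VE| = 43.00 ✓.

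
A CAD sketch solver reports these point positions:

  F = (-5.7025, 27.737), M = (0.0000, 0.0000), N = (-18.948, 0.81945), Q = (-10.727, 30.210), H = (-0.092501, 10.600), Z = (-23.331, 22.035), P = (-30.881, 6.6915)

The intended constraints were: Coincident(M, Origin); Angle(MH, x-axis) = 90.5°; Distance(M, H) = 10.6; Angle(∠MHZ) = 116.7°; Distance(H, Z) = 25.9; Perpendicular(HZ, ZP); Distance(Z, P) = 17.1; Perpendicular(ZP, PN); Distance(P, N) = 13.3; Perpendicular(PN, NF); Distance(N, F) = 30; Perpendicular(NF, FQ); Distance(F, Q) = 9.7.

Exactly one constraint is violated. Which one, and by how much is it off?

Distance(F, Q) = 9.7 — off by 4.10.

M = (0.00, 0.00) ✓; MH at 90.50° ✓; |MH| = 10.60 ✓; ∠MHZ = 116.7° ✓; |HZ| = 25.90 ✓; ∠(HZ, ZP) = 90.00° ✓; |ZP| = 17.10 ✓; ∠(ZP, PN) = 90.00° ✓; |PN| = 13.30 ✓; ∠(PN, NF) = 90.00° ✓; |NF| = 30.00 ✓; ∠(NF, FQ) = 89.99° ✓; |FQ| = 5.600 ✗.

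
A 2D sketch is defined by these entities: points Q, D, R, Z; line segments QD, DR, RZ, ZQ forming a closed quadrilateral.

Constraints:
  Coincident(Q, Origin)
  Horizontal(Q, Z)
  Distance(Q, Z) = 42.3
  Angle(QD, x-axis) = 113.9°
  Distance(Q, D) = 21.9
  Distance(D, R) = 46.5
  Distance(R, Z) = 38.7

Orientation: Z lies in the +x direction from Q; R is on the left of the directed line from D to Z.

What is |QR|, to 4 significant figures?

50.91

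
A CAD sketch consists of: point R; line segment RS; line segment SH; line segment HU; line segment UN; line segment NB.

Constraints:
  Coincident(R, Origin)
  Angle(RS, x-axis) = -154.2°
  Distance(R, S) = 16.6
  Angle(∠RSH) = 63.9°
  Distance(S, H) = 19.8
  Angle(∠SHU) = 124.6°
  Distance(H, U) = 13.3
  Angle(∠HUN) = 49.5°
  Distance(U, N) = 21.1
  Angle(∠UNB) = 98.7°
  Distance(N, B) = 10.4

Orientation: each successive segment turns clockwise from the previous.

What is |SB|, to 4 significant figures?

6.073

R is at the origin; RS runs at -154.2° with length 16.6, so S = (-14.95, -7.225). ∠RSH = 63.9° gives SH at 89.70° from the x-axis; with |SH| = 19.8, H = (-14.84, 12.57). ∠SHU = 124.6° gives HU at 34.30° from the x-axis; with |HU| = 13.3, U = (-3.855, 20.07). ∠HUN = 49.5° gives UN at -96.20° from the x-axis; with |UN| = 21.1, N = (-6.133, -0.9068). ∠UNB = 98.7° gives NB at -177.5° from the x-axis; with |NB| = 10.4, B = (-16.52, -1.360). Then |SB| = |B − S| = 6.073.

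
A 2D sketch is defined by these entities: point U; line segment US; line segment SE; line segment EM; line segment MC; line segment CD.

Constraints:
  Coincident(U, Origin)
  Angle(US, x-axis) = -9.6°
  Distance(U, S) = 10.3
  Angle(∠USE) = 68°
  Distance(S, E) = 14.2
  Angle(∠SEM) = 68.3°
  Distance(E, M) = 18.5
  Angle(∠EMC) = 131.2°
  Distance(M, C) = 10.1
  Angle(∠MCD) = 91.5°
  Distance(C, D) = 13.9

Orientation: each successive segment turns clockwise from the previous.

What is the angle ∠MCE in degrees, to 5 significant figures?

31.989°

∠SEM = 68.3° gives EM at 126.70° from the x-axis; with |EM| = 18.5, M = (-8.3409, 1.0206). ∠EMC = 131.2° gives MC at 77.900° from the x-axis; with |MC| = 10.1, C = (-6.2238, 10.896). Then cos ∠MCE = CM·CE / (|CM||CE|), giving 31.989°.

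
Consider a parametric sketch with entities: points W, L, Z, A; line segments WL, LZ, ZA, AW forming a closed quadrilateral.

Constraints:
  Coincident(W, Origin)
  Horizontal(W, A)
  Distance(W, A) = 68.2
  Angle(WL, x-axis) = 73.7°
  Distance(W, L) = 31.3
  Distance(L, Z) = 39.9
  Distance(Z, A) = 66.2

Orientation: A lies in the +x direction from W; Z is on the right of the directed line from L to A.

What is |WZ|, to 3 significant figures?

9.76

W is at the origin; W and A share the same y with |WA| = 68.2 and A in +x, so A = (68.2, 0). WL runs at 73.7° with |WL| = 31.3, so L = (8.78, 30.0). Z is determined by |LZ| = 39.9 and |ZA| = 66.2 together: it lies at the intersection of circle(L, 39.9) and circle(A, 66.2). With |LA| = 66.6, the foot of the radical line on LA is 12.3 from L and the perpendicular offset is √(39.9² − 12.3²) = 37.9. Taking the right-of-LA solution: Z = (2.67, -9.39).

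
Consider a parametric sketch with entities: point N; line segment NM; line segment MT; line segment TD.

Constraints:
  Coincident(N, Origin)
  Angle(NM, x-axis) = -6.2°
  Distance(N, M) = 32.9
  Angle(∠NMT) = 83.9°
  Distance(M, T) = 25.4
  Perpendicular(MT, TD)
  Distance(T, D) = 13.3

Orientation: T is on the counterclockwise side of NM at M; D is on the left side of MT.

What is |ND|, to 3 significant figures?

29.3

N is at the origin; NM runs at -6.2° with length 32.9, so M = 32.9·(cos -6.2°, sin -6.2°) = (32.7, -3.55). ∠NMT = 83.9°, so MT runs at -6.2° + (180° − 83.9°) = 89.9° from the x-axis; with |MT| = 25.4, T = M + 25.4·(cos 89.9°, sin 89.9°) = (32.8, 21.8). MT is perpendicular to TD; with |TD| = 13.3 on the left of MT, D = T + 13.3·(-1.00, 0.00175) = (19.5, 21.9). Then |ND| = |D − N| = 29.3.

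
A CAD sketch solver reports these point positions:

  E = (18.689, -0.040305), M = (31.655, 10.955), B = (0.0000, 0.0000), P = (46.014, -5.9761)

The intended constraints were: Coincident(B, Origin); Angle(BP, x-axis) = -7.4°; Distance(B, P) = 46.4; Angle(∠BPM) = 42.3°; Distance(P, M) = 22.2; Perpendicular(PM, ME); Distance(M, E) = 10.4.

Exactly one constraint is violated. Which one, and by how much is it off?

Distance(M, E) = 10.4 — off by 6.60.

B = (0.00, 0.00) ✓; BP at -7.400° ✓; |BP| = 46.40 ✓; ∠BPM = 42.30° ✓; |PM| = 22.20 ✓; ∠(PM, ME) = 90.00° ✓; |ME| = 17.00 ✗.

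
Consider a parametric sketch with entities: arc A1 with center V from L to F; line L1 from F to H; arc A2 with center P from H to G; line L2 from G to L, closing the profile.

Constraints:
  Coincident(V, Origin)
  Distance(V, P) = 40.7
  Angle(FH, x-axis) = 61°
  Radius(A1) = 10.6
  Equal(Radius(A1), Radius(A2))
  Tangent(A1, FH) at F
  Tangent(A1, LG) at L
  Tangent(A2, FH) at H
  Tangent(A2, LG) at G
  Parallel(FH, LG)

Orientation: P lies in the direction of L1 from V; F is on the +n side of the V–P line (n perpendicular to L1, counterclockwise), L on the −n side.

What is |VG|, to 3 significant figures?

42.1

The slot axis is L1's direction at 61.0°, so u = (cos 61.0°, sin 61.0°) = (0.485, 0.875) and n = (−sin 61.0°, cos 61.0°) = (-0.875, 0.485). V is at the origin and P lies 40.7 along u from V, so P = 40.7·u = (19.7, 35.6). Tangency of A1 to both parallel lines with radius 10.6 puts F and L at V ± 10.6·n: F = (-9.27, 5.14), L = (9.27, -5.14). Equal radii place H and G the same way about P: H = P + 10.6·n = (10.5, 40.7), G = P − 10.6·n = (29.0, 30.5). Then |VG| = |G − V| = 42.1.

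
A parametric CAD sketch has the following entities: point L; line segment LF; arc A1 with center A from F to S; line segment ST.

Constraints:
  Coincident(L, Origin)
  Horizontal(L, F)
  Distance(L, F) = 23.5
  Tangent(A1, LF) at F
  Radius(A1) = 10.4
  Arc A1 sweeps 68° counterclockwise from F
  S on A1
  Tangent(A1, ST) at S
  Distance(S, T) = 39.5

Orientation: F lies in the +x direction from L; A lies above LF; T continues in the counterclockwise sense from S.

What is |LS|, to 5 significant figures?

33.775

L is at the origin; LF is horizontal with |LF| = 23.5 and F on the +x side, so F = (23.500, 0.0000). The tangent condition forces AF to be normal to LF, so A = F + (0, 10.4) = (23.500, 10.400). On A1, F sits at bearing -90° from A; a 68° counterclockwise sweep puts S at bearing -22°, so S = A + 10.4·(cos -22°, sin -22°) = (33.143, 6.5041). Then |LS| = |S − L| = 33.775.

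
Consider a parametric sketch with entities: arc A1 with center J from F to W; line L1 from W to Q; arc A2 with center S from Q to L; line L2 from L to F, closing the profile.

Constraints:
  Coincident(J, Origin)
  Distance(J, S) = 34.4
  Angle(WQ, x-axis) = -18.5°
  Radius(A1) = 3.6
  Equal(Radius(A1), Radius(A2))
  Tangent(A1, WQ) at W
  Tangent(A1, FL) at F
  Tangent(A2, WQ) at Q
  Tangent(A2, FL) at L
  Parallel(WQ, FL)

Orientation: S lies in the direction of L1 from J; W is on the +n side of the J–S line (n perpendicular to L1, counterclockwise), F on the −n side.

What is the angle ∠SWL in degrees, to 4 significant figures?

5.847°

The slot axis is L1's direction at -18.5°, so u = (cos -18.5°, sin -18.5°) = (0.9483, -0.3173) and n = (−sin -18.5°, cos -18.5°) = (0.3173, 0.9483). J is at the origin and S lies 34.4 along u from J, so S = 34.4·u = (32.62, -10.92). Tangency of A1 to both parallel lines with radius 3.6 puts W and F at J ± 3.6·n: W = (1.142, 3.414), F = (-1.142, -3.414). Equal radii place Q and L the same way about S: Q = S + 3.6·n = (33.76, -7.501), L = S − 3.6·n = (31.48, -14.33). Then cos ∠SWL = WS·WL / (|WS||WL|), giving 5.847°.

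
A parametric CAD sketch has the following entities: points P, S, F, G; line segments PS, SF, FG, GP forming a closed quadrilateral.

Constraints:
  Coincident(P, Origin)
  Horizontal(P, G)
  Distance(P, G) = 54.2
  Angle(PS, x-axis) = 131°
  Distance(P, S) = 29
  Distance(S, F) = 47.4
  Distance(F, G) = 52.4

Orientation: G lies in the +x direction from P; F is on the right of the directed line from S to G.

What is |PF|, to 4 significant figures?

19.53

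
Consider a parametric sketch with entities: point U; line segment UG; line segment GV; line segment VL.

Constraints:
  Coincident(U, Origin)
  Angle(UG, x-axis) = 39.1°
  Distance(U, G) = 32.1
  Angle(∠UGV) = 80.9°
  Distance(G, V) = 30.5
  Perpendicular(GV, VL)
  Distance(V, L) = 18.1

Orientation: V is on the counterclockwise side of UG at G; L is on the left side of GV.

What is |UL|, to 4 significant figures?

28.83

U is at the origin; UG runs at 39.1° with length 32.1, so G = 32.1·(cos 39.1°, sin 39.1°) = (24.91, 20.24). ∠UGV = 80.9°, so GV runs at 39.1° + (180° − 80.9°) = 138.2° from the x-axis; with |GV| = 30.5, V = G + 30.5·(cos 138.2°, sin 138.2°) = (2.174, 40.57). GV ⟂ VL; with |VL| = 18.1 on the left of GV, L = V + 18.1·(-0.6665, -0.7455) = (-9.890, 27.08). Then |UL| = |L − U| = 28.83.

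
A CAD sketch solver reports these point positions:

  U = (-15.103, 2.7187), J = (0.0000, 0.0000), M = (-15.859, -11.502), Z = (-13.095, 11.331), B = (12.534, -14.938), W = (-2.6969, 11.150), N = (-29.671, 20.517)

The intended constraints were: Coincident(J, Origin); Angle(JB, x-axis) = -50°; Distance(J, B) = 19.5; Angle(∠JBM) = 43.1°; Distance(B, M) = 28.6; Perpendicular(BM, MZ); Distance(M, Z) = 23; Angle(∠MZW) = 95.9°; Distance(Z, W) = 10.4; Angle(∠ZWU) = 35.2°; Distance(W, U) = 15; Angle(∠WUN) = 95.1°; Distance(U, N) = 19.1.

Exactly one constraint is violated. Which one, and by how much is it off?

Distance(U, N) = 19.1 — off by 3.90.

J = (0.00, 0.00) ✓; JB at -50.00° ✓; |JB| = 19.50 ✓; ∠JBM = 43.10° ✓; |BM| = 28.60 ✓; ∠(BM, MZ) = 90.00° ✓; |MZ| = 23.00 ✓; ∠MZW = 95.90° ✓; |ZW| = 10.40 ✓; ∠ZWU = 35.20° ✓; |WU| = 15.00 ✓; ∠WUN = 95.10° ✓; |UN| = 23.00 ✗.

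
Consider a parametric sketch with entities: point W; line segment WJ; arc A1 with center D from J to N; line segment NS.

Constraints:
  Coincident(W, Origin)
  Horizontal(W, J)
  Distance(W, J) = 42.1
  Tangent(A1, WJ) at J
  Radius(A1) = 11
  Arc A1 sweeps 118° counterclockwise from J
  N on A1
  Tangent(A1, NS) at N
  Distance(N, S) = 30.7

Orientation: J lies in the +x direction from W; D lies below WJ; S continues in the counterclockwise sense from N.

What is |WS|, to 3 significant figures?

63.7

W is at the origin; W and J share the same y with |WJ| = 42.1 and J on the +x side, so J = (42.1, 0.00). A1 meets WJ tangentially, so DJ is at right angles to WJ, so D = J + (0, -11) = (42.1, -11.0). On A1, J sits at bearing 90° from D; a 118° counterclockwise sweep puts N at bearing 208°, so N = D + 11.0·(cos 208°, sin 208°) = (32.4, -16.2). Since A1 is tangent to NS there, DN ⟂ NS, so NS runs along (−sin 208°, cos 208°); with |NS| = 30.7, S = (46.8, -43.3). Then |WS| = |S − W| = 63.7.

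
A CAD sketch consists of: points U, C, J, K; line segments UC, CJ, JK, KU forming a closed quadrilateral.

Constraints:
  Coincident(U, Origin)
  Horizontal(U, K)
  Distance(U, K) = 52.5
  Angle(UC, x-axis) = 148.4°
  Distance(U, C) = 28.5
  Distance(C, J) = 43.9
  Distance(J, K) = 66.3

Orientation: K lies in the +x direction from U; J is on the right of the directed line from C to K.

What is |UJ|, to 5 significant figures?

27.372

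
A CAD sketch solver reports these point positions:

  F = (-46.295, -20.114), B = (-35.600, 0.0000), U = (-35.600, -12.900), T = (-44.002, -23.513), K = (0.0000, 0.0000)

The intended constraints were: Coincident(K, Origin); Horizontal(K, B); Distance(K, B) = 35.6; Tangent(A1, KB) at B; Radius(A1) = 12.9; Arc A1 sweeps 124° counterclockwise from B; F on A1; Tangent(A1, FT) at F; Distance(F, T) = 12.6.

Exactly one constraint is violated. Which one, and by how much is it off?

Distance(F, T) = 12.6 — off by 8.50.

K = (0.00, 0.00) ✓; K.y = 0.00, B.y = 0.00 ✓; |KB| = 35.60 ✓; ∠(UB, BK) = 90.00° ✓; |UB| = 12.90 ✓; bearing(U→F) − bearing(U→B) = 124.0° ✓; |UF| = 12.90 ✓; ∠(UF, FT) = 90.00° ✓; |FT| = 4.100 ✗.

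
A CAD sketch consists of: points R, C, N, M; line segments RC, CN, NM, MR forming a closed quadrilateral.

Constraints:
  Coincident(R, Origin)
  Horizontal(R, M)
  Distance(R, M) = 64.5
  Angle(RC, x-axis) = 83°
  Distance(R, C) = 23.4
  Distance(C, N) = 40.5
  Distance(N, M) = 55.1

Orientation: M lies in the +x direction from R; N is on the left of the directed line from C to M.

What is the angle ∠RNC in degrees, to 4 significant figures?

16.91°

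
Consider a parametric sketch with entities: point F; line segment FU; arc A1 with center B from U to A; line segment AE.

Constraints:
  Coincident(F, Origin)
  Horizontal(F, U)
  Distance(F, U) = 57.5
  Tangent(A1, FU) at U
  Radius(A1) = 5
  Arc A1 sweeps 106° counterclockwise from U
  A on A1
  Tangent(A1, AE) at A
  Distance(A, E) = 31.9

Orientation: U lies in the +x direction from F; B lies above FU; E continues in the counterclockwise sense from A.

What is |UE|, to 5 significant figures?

37.256

On A1, U sits at bearing -90° from B; a 106° counterclockwise sweep puts A at bearing 16°, so A = B + 5.0·(cos 16°, sin 16°) = (62.306, 6.3782). A1 meets AE tangentially, so BA is at right angles to AE, so AE runs along (−sin 16°, cos 16°); with |AE| = 31.9, E = (53.513, 37.042). Then |UE| = |E − U| = 37.256.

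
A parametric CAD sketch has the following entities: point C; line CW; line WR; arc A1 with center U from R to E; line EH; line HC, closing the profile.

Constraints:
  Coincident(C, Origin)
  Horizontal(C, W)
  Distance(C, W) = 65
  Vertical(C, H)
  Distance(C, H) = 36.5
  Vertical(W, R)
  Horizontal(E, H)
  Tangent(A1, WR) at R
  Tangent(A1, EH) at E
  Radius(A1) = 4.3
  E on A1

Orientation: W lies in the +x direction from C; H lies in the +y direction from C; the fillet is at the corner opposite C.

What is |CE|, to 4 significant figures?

70.83

C is at the origin; C and W share the same y with |CW| = 65.0 and W on the +x side, so W = (65.00, 0.000). C and H share the same x with |CH| = 36.5 and H on the +y side, so H = (0.000, 36.50). The virtual corner opposite C is at (65.00, 36.50). Tangency of A1 to WR means the radius UR is perpendicular to WR and the tangent condition forces UE to be normal to EH, with radius 4.3, so the center U sits 4.3 in from both sides at U = (60.70, 32.20). That places the tangent points at R = (65.00, 32.20) on WR and E = (60.70, 36.50) on EH. Then |CE| = |E − C| = 70.83.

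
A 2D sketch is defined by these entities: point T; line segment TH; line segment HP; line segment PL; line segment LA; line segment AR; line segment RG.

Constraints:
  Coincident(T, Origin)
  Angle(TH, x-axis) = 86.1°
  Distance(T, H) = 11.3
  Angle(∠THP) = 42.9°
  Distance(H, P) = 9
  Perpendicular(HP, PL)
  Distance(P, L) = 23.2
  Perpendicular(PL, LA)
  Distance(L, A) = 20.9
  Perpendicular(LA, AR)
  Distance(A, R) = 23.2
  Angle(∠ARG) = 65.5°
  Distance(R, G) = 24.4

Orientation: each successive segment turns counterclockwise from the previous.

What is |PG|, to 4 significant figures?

10.20

T is at the origin; TH runs at 86.1° with length 11.3, so H = (0.7686, 11.27). ∠THP = 42.9° gives HP at -136.8° from the x-axis; with |HP| = 9.0, P = (-5.792, 5.113). HP ⟂ PL, so PL runs at -46.80°; with |PL| = 23.2, L = (10.09, -11.80). PL ⟂ LA, so LA runs at 43.20°; with |LA| = 20.9, A = (25.32, 2.508). LA ⟂ AR, so AR runs at 133.2°; with |AR| = 23.2, R = (9.443, 19.42). ∠ARG = 65.5° gives RG at -112.3° from the x-axis; with |RG| = 24.4, G = (0.1846, -3.155). Then |PG| = |G − P| = 10.20.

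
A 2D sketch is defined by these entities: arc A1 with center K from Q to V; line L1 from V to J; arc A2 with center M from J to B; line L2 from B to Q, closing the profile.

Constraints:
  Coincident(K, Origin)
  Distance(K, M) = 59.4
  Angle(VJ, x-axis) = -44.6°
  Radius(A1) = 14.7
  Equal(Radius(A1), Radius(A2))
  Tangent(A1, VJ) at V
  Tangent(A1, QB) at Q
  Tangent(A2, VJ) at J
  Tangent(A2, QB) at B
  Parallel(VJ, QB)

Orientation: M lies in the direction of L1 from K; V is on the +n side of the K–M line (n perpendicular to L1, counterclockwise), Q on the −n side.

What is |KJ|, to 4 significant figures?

61.19

The slot axis is L1's direction at -44.6°, so u = (cos -44.6°, sin -44.6°) = (0.7120, -0.7022) and n = (−sin -44.6°, cos -44.6°) = (0.7022, 0.7120). K is at the origin and M lies 59.4 along u from K, so M = 59.4·u = (42.29, -41.71). Tangency of A1 to both parallel lines with radius 14.7 puts V and Q at K ± 14.7·n: V = (10.32, 10.47), Q = (-10.32, -10.47). Equal radii place J and B the same way about M: J = M + 14.7·n = (52.62, -31.24), B = M − 14.7·n = (31.97, -52.17). Then |KJ| = |J − K| = 61.19.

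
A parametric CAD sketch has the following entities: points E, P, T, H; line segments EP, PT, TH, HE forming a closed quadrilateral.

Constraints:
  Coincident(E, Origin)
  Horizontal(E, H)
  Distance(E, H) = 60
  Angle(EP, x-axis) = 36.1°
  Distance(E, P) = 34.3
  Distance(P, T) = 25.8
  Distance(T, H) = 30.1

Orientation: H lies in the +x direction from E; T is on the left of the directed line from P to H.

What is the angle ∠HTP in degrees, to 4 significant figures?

85.54°

E is at the origin; EH is horizontal with |EH| = 60.0 and H in +x, so H = (60.0, 0). EP runs at 36.1° with |EP| = 34.3, so P = (27.71, 20.21). T is determined by |PT| = 25.8 and |TH| = 30.1 together: it lies at the intersection of circle(P, 25.8) and circle(H, 30.1). With |PH| = 38.09, the foot of the radical line on PH is 15.89 from P and the perpendicular offset is √(25.8² − 15.89²) = 20.33. Taking the left-of-PH solution: T = (51.97, 29.01).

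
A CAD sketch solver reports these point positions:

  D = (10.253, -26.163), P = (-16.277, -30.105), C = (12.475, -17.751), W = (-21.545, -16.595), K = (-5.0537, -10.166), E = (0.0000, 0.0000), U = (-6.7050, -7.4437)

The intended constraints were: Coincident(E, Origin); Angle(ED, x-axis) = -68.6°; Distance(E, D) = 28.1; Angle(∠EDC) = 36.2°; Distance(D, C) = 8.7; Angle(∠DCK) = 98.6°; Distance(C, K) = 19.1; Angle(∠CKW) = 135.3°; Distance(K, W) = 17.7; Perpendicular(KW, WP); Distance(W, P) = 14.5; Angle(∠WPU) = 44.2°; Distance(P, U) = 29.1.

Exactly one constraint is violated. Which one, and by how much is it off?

Distance(P, U) = 29.1 — off by 4.50.

E = (0.00, 0.00) ✓; ED at -68.60° ✓; |ED| = 28.10 ✓; ∠EDC = 36.20° ✓; |DC| = 8.701 ✓; ∠DCK = 98.60° ✓; |CK| = 19.10 ✓; ∠CKW = 135.3° ✓; |KW| = 17.70 ✓; ∠(KW, WP) = 90.00° ✓; |WP| = 14.50 ✓; ∠WPU = 44.20° ✓; |PU| = 24.60 ✗.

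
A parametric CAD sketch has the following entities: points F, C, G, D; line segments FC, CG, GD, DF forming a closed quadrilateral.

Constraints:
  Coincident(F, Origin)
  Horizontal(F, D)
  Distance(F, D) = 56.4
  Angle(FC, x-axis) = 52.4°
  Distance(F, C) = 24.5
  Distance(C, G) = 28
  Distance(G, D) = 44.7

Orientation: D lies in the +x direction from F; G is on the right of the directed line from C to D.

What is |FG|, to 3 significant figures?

15.1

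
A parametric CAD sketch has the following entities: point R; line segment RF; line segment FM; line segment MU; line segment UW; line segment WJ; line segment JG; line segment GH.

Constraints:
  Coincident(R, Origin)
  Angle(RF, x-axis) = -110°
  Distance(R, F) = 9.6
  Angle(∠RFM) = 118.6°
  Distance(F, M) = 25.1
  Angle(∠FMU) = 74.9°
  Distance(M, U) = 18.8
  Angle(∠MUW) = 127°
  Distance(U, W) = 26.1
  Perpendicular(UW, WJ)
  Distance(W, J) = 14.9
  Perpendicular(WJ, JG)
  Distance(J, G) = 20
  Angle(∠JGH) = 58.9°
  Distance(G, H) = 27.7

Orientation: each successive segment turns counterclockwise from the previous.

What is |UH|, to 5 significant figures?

22.232

R is at the origin; RF runs at -110.0° with length 9.6, so F = (-3.2834, -9.0210). ∠RFM = 118.6° gives FM at -48.600° from the x-axis; with |FM| = 25.1, M = (13.316, -27.849). ∠FMU = 74.9° gives MU at 56.500° from the x-axis; with |MU| = 18.8, U = (23.692, -12.172). ∠MUW = 127.0° gives UW at 109.50° from the x-axis; with |UW| = 26.1, W = (14.980, 12.431). UW is perpendicular to WJ, so WJ runs at -160.50°; with |WJ| = 14.9, J = (0.93423, 7.4574). WJ ⟂ JG, so JG runs at -70.500°; with |JG| = 20.0, G = (7.6104, -11.395). ∠JGH = 58.9° gives GH at 50.600° from the x-axis; with |GH| = 27.7, H = (25.192, 10.009). Then |UH| = |H − U| = 22.232.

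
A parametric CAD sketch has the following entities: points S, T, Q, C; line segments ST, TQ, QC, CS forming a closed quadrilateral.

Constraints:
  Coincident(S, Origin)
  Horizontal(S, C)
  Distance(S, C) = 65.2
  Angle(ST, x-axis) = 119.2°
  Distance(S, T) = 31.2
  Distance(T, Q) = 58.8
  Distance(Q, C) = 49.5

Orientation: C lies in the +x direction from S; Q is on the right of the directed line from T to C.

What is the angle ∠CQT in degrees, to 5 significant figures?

102.92°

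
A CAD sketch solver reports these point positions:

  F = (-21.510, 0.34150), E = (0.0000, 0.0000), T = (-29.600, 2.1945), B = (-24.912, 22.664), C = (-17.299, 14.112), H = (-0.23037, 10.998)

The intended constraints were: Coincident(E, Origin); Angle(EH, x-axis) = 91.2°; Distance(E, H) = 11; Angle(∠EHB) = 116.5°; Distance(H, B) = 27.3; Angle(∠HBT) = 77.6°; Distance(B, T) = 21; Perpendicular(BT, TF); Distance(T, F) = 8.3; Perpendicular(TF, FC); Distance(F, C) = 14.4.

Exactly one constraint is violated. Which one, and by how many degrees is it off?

Perpendicular(TF, FC) — off by 4.10°.

E = (0.00, 0.00) ✓; EH at 91.20° ✓; |EH| = 11.00 ✓; ∠EHB = 116.5° ✓; |HB| = 27.30 ✓; ∠HBT = 77.60° ✓; |BT| = 21.00 ✓; ∠(BT, TF) = 90.00° ✓; |TF| = 8.300 ✓; ∠(TF, FC) = 85.90° ✗; |FC| = 14.40 ✓.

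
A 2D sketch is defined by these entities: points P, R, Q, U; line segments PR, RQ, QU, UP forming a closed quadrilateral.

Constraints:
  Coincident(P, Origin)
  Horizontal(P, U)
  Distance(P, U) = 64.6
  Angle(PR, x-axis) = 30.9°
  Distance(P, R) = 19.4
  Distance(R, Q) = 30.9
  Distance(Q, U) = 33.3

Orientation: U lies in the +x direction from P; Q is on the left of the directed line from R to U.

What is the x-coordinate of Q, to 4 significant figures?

43.30

Checks: |RQ| = 30.90 ✓; |QU| = 33.30 ✓.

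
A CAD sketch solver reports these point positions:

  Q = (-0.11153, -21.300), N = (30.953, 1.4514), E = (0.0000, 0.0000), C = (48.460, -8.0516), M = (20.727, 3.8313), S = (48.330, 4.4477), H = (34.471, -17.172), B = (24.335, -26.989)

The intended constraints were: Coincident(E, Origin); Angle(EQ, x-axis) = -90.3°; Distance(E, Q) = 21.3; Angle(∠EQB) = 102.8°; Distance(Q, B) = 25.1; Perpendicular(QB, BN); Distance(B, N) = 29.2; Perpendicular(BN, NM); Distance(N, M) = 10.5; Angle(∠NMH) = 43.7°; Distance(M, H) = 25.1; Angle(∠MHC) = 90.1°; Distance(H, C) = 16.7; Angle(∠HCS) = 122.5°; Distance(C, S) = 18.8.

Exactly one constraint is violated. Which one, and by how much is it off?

Distance(C, S) = 18.8 — off by 6.30.

E = (0.00, 0.00) ✓; EQ at -90.30° ✓; |EQ| = 21.30 ✓; ∠EQB = 102.8° ✓; |QB| = 25.10 ✓; ∠(QB, BN) = 90.00° ✓; |BN| = 29.20 ✓; ∠(BN, NM) = 90.00° ✓; |NM| = 10.50 ✓; ∠NMH = 43.70° ✓; |MH| = 25.10 ✓; ∠MHC = 90.10° ✓; |HC| = 16.70 ✓; ∠HCS = 122.5° ✓; |CS| = 12.50 ✗.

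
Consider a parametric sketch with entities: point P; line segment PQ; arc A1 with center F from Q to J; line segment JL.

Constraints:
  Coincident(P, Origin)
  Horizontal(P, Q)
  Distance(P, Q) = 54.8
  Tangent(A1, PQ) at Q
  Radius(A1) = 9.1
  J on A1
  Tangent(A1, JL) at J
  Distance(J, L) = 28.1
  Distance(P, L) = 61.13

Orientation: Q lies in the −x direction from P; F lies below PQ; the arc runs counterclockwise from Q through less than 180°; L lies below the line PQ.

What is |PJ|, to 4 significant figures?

64.09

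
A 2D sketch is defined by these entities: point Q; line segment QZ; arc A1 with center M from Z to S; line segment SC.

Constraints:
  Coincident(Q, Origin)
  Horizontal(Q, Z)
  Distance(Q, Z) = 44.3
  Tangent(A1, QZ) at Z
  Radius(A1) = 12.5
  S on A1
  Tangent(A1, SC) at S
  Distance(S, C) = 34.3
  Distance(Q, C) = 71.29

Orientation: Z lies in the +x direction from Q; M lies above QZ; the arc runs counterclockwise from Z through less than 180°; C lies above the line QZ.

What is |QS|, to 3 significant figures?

58.4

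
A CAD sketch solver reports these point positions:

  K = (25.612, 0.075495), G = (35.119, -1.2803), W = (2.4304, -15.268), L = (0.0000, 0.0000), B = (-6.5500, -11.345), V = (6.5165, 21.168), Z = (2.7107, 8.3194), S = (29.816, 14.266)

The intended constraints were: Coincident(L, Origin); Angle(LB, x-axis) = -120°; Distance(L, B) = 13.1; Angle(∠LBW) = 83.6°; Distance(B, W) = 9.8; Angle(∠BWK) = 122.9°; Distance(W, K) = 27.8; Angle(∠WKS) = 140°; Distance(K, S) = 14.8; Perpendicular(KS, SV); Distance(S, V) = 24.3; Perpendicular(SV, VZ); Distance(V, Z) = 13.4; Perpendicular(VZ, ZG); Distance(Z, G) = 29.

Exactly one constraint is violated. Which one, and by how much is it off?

Distance(Z, G) = 29 — off by 4.80.

L = (0.00, 0.00) ✓; LB at -120.0° ✓; |LB| = 13.10 ✓; ∠LBW = 83.60° ✓; |BW| = 9.800 ✓; ∠BWK = 122.9° ✓; |WK| = 27.80 ✓; ∠WKS = 140.0° ✓; |KS| = 14.80 ✓; ∠(KS, SV) = 90.00° ✓; |SV| = 24.30 ✓; ∠(SV, VZ) = 90.00° ✓; |VZ| = 13.40 ✓; ∠(VZ, ZG) = 90.00° ✓; |ZG| = 33.80 ✗.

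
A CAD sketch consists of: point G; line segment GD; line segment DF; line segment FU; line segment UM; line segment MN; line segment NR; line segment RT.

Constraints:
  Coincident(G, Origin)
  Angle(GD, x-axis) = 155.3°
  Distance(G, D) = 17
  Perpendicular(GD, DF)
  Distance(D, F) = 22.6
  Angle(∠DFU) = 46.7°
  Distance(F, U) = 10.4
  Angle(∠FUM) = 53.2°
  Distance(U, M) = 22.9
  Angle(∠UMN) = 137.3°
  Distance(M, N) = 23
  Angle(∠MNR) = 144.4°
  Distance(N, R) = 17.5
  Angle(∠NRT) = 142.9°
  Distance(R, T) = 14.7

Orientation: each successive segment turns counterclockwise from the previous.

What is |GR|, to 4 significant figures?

70.41

∠UMN = 137.3° gives MN at -171.9° from the x-axis; with |MN| = 23.0, N = (-56.65, -0.3485). ∠MNR = 144.4° gives NR at -136.3° from the x-axis; with |NR| = 17.5, R = (-69.30, -12.44). Then |GR| = |R − G| = 70.41.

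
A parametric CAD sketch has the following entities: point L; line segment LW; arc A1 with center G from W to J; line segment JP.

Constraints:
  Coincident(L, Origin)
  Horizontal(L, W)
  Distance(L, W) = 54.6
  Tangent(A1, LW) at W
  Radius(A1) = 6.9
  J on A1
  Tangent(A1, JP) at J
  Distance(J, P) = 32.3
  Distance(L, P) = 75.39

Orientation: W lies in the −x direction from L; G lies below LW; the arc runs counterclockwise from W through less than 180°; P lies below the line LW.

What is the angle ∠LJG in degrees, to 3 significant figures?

11.9°

Checks: |GJ| = 6.900 ✓; ∠(GJ, JP) = 90.00° ✓; |JP| = 32.30 ✓; |LP| = 75.39 ✓.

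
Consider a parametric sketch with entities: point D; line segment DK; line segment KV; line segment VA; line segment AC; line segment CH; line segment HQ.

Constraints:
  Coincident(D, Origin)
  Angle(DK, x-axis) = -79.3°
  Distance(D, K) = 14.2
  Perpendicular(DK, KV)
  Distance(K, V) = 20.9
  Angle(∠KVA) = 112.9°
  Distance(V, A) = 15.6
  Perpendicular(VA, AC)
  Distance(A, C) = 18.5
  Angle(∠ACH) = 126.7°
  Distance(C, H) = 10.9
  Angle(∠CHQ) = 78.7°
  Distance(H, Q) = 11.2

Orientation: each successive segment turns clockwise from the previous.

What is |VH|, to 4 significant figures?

25.94

D is at the origin; DK runs at -79.3° with length 14.2, so K = (2.636, -13.95). DK ⟂ KV, so KV runs at -169.3°; with |KV| = 20.9, V = (-17.90, -17.83). ∠KVA = 112.9° gives VA at 123.6° from the x-axis; with |VA| = 15.6, A = (-26.53, -4.840). VA ⟂ AC, so AC runs at 33.60°; with |AC| = 18.5, C = (-11.12, 5.398). ∠ACH = 126.7° gives CH at -19.70° from the x-axis; with |CH| = 10.9, H = (-0.8620, 1.723). Then |VH| = |H − V| = 25.94.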